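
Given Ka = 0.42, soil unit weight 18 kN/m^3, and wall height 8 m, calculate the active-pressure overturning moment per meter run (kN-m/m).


Pa = 0.5 * Ka * gamma * H^2
= 0.5 * 0.42 * 18 * 8^2
= 241.92 kN/m
Arm = H / 3 = 8 / 3 = 2.6667 m
Mo = Pa * arm = Pa * H / 3 = 241.92 * 8 / 3 = 645.12 kN-m/m

645.12 kN-m/m


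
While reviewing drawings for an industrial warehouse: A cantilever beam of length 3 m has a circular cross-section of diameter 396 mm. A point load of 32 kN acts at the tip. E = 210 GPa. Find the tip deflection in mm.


I = pi * d^4 / 64 = pi * 396^4 / 64 = 1207120547.23 mm^4
L = 3000.0 mm, P = 32000.0 N, E = 210000.0 MPa
delta = P * L^3 / (3 * E * I)
= 32000.0 * 3000.0^3 / (3 * 210000.0 * 1207120547.23)
= 1.1361 mm

1.1361 mm


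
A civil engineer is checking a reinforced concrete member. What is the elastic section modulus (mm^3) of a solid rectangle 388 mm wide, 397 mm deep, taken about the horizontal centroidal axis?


S = b * h^2 / 6
= 388 * 397^2 / 6
= 388 * 157609 / 6
= 10192048.67 mm^3

10192048.67 mm^3


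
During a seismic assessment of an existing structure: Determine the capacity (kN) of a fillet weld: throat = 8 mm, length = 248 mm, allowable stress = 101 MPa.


Strength = throat * length * allowable stress
= 8 * 248 * 101 N
= 200384 N
= 200.38 kN

200.38 kN


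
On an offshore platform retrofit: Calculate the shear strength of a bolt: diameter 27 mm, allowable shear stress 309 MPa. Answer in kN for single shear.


A = pi * d^2 / 4 = pi * 27^2 / 4 = 572.5553 mm^2
V = f_v * A / 1000 = 309 * 572.5553 / 1000
= 176.9196 kN

176.9196 kN


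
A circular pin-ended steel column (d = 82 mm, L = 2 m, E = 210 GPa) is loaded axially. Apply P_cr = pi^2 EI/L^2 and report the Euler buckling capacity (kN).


I = pi * d^4 / 64 = 2219347.5 mm^4
L = 2000.0 mm
P_cr = pi^2 * E * I / L^2
= 9.8696 * 210000.0 * 2219347.5 / 2000.0^2
= 1149964.3 N = 1149.9643 kN

1149.9643 kN


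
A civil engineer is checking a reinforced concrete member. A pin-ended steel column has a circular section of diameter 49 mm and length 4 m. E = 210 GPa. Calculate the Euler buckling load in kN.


I = pi * d^4 / 64 = 282979.01 mm^4
L = 4000.0 mm
P_cr = pi^2 * E * I / L^2
= 9.8696 * 210000.0 * 282979.01 / 4000.0^2
= 36656.69 N = 36.6567 kN

36.6567 kN


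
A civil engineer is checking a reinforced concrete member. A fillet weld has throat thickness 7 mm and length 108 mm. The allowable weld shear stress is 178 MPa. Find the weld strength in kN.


Strength = throat * length * allowable stress
= 7 * 108 * 178 N
= 134568 N
= 134.57 kN

134.57 kN


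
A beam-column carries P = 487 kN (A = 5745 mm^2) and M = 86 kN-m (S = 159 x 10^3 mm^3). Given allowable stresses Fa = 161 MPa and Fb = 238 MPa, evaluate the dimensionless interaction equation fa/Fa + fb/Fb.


f_a = P / A = 487000.0 / 5745 = 84.7694 MPa
f_b = M / S = 86000000.0 / 159000.0 = 540.8805 MPa
Ratio = f_a / Fa + f_b / Fb
= 84.7694 / 161 + 540.8805 / 238
= 2.7991 (dimensionless)

2.7991 (dimensionless)


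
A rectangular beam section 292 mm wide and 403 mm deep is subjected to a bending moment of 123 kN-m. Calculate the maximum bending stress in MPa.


I = b * h^3 / 12 = 292 * 403^3 / 12 = 1592636790.33 mm^4
y = h / 2 = 403 / 2 = 201.5 mm
M = 123 kN-m = 123000000.0 N-mm
sigma = M * y / I = 123000000.0 * 201.5 / 1592636790.33
= 15.56 MPa

15.56 MPa


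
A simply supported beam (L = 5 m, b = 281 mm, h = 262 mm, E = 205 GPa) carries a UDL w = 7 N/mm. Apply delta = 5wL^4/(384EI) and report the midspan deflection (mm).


I = 281 * 262^3 / 12 = 421142380.67 mm^4
L = 5000.0 mm, w = 7 N/mm, E = 205000.0 MPa
delta = 5 * w * L^4 / (384 * E * I)
= 5 * 7 * 5000.0^4 / (384 * 205000.0 * 421142380.67)
= 0.6598 mm

0.6598 mm


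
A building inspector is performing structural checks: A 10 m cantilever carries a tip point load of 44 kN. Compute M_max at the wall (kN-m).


For a cantilever with a point load at the free end:
M_max = P * L = 44 * 10 = 440 kN-m

440 kN-m


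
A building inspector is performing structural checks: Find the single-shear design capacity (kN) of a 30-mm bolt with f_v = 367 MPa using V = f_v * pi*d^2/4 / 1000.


A = pi * d^2 / 4 = pi * 30^2 / 4 = 706.8583 mm^2
V = f_v * A / 1000 = 367 * 706.8583 / 1000
= 259.417 kN

259.417 kN


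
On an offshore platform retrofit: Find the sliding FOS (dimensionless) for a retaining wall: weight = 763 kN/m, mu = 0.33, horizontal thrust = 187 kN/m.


Resisting force = mu * W = 0.33 * 763 = 251.79 kN/m
FOS = Resisting / Driving = 251.79 / 187
= 1.3465 (dimensionless)

1.3465 (dimensionless)


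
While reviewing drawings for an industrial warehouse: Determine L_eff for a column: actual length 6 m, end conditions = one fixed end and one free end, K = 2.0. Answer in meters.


L_eff = K * L
= 2.0 * 6
= 12.0 m

12.0 m


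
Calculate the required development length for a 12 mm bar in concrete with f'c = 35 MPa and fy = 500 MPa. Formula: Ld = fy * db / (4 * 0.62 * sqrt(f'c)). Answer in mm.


Ld = (fy * db) / (4 * 0.62 * sqrt(f'c))
= (500 * 12) / (4 * 0.62 * sqrt(35))
= 6000 / 14.6719
= 408.95 mm

408.95 mm


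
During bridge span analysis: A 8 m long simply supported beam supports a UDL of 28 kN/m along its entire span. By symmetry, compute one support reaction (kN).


Total load = w * L = 28 * 8 = 224 kN
By symmetry, each reaction R = total / 2 = 224 / 2 = 112.0 kN

112.0 kN


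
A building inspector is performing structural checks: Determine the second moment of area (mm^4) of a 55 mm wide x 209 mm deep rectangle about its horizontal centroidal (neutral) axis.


I = b * h^3 / 12
= 55 * 209^3 / 12
= 55 * 9129329 / 12
= 41842757.92 mm^4

41842757.92 mm^4


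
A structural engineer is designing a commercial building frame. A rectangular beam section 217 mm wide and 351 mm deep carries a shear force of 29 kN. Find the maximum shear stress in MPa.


A = b * h = 217 * 351 = 76167 mm^2
V = 29 kN = 29000.0 N
tau_max = 1.5 * V / A = 1.5 * 29000.0 / 76167
= 0.5711 MPa

0.5711 MPa


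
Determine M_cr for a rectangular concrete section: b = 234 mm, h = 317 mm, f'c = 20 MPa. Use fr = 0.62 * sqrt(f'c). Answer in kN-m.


fr = 0.62 * sqrt(20) = 0.62 * 4.4721 = 2.7727 MPa
I = 234 * 317^3 / 12 = 621172753.5 mm^4
y_t = 158.5 mm
M_cr = fr * I / y_t = 2.7727 * 621172753.5 / 158.5 N-mm
= 10.8665 kN-m

10.8665 kN-m


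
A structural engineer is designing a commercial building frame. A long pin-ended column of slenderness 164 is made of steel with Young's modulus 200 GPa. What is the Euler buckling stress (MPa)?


sigma_cr = pi^2 * E / lambda^2
= 9.8696 * 200000.0 / 164^2
= 9.8696 * 200000.0 / 26896
= 73.3909 MPa

73.3909 MPa


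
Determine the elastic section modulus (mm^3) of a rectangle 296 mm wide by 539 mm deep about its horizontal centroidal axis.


S = b * h^2 / 6
= 296 * 539^2 / 6
= 296 * 290521 / 6
= 14332369.33 mm^3

14332369.33 mm^3


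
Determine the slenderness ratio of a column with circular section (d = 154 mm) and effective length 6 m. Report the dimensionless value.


Radius of gyration r = d / 4 = 154 / 4 = 38.5 mm
L_eff = 6000.0 mm
Slenderness ratio = L / r = 6000.0 / 38.5 = 155.84 (dimensionless)

155.84 (dimensionless)


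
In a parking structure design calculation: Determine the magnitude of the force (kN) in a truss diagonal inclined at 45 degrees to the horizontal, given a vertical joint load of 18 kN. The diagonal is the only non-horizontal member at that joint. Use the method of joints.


At the joint, only the diagonal has a vertical component, so vertical equilibrium gives:
F * sin(45) = 18
F = 18 / sin(45)
= 18 / 0.707107
= 25.46 kN

25.46 kN


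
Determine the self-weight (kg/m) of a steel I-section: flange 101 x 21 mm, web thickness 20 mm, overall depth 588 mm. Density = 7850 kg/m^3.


A_flanges = 2 * 101 * 21 = 4242 mm^2
A_web = (588 - 2 * 21) * 20 = 10920 mm^2
A_total = 4242 + 10920 = 15162 mm^2 = 0.015162 m^2
Weight = rho * A = 7850 * 0.015162 = 119.0217 kg/m

119.0217 kg/m


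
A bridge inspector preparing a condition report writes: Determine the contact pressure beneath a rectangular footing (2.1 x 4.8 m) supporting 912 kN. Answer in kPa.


A = 2.1 * 4.8 = 10.08 m^2
q = P / A = 912 / 10.08
= 90.4762 kPa

90.4762 kPa


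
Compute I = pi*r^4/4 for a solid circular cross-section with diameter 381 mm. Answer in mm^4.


r = d / 2 = 381 / 2 = 190.5 mm
I = pi * r^4 / 4 = pi * 190.5^4 / 4
= 1034355436.5 mm^4

1034355436.5 mm^4


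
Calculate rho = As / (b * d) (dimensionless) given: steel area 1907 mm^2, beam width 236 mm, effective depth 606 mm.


rho = As / (b * d)
= 1907 / (236 * 606)
= 1907 / 143016
= 0.013334 (dimensionless)

0.013334 (dimensionless)


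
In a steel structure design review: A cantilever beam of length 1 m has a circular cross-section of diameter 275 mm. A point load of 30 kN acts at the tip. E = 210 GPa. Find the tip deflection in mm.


I = pi * d^4 / 64 = pi * 275^4 / 64 = 280737658.94 mm^4
L = 1000.0 mm, P = 30000.0 N, E = 210000.0 MPa
delta = P * L^3 / (3 * E * I)
= 30000.0 * 1000.0^3 / (3 * 210000.0 * 280737658.94)
= 0.1696 mm

0.1696 mm


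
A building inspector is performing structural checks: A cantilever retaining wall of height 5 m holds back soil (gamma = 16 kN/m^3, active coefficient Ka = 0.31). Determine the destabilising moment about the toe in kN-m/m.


Pa = 0.5 * Ka * gamma * H^2
= 0.5 * 0.31 * 16 * 5^2
= 62.0 kN/m
Arm = H / 3 = 5 / 3 = 1.6667 m
Mo = Pa * arm = Pa * H / 3 = 62.0 * 5 / 3 = 103.3333 kN-m/m

103.3333 kN-m/m


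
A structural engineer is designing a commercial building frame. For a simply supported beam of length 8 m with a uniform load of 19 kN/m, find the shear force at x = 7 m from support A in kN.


R_A = w * L / 2 = 19 * 8 / 2 = 76.0 kN
V(x) = R_A - w * x = 76.0 - 19 * 7
= -57.0 kN

-57.0 kN


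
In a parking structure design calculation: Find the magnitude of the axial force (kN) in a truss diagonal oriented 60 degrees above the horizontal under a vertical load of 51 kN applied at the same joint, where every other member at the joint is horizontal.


At the joint, only the diagonal has a vertical component, so vertical equilibrium gives:
F * sin(60) = 51
F = 51 / sin(60)
= 51 / 0.866025
= 58.89 kN

58.89 kN


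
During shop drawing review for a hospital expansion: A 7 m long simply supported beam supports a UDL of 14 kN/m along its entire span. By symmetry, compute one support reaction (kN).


Total load = w * L = 14 * 7 = 98 kN
By symmetry, each reaction R = total / 2 = 98 / 2 = 49.0 kN

49.0 kN


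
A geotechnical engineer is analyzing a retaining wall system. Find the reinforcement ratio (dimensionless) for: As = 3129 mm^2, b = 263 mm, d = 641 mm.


rho = As / (b * d)
= 3129 / (263 * 641)
= 3129 / 168583
= 0.018561 (dimensionless)

0.018561 (dimensionless)


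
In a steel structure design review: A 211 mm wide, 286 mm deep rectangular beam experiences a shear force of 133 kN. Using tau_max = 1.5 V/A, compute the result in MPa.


A = b * h = 211 * 286 = 60346 mm^2
V = 133 kN = 133000.0 N
tau_max = 1.5 * V / A = 1.5 * 133000.0 / 60346
= 3.3059 MPa

3.3059 MPa


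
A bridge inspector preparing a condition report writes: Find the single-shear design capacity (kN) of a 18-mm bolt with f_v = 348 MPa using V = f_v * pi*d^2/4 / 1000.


A = pi * d^2 / 4 = pi * 18^2 / 4 = 254.469 mm^2
V = f_v * A / 1000 = 348 * 254.469 / 1000
= 88.5552 kN

88.5552 kN


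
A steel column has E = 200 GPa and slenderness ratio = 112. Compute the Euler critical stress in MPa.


sigma_cr = pi^2 * E / lambda^2
= 9.8696 * 200000.0 / 112^2
= 9.8696 * 200000.0 / 12544
= 157.3598 MPa

157.3598 MPa


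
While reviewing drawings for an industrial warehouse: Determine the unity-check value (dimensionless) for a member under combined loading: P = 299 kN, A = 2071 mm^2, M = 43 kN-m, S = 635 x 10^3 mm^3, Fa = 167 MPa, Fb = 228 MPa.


f_a = P / A = 299000.0 / 2071 = 144.3747 MPa
f_b = M / S = 43000000.0 / 635000.0 = 67.7165 MPa
Ratio = f_a / Fa + f_b / Fb
= 144.3747 / 167 + 67.7165 / 228
= 1.1615 (dimensionless)

1.1615 (dimensionless)


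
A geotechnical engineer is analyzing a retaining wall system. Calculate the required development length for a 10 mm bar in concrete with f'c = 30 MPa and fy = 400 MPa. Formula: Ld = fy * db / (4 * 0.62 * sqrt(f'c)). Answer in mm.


Ld = (fy * db) / (4 * 0.62 * sqrt(f'c))
= (400 * 10) / (4 * 0.62 * sqrt(30))
= 4000 / 13.5835
= 294.47 mm

294.47 mm


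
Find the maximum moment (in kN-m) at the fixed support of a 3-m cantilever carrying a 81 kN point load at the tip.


For a cantilever with a point load at the free end:
M_max = P * L = 81 * 3 = 243 kN-m

243 kN-m


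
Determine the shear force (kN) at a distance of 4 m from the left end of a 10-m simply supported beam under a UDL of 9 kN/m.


R_A = w * L / 2 = 9 * 10 / 2 = 45.0 kN
V(x) = R_A - w * x = 45.0 - 9 * 4
= 9.0 kN

9.0 kN


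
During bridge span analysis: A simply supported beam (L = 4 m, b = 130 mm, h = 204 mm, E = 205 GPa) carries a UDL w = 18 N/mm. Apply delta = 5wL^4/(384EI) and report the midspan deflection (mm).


I = 130 * 204^3 / 12 = 91971360.0 mm^4
L = 4000.0 mm, w = 18 N/mm, E = 205000.0 MPa
delta = 5 * w * L^4 / (384 * E * I)
= 5 * 18 * 4000.0^4 / (384 * 205000.0 * 91971360.0)
= 3.1823 mm

3.1823 mm


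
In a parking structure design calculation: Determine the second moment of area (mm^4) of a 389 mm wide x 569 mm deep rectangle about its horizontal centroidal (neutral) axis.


I = b * h^3 / 12
= 389 * 569^3 / 12
= 389 * 184220009 / 12
= 5971798625.08 mm^4

5971798625.08 mm^4


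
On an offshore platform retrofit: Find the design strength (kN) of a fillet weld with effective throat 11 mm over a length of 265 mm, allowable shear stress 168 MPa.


Strength = throat * length * allowable stress
= 11 * 265 * 168 N
= 489720 N
= 489.72 kN

489.72 kN


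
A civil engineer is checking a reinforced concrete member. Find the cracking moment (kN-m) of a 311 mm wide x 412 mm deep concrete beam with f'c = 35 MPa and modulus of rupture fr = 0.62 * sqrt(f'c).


fr = 0.62 * sqrt(35) = 0.62 * 5.9161 = 3.668 MPa
I = 311 * 412^3 / 12 = 1812469850.67 mm^4
y_t = 206.0 mm
M_cr = fr * I / y_t = 3.668 * 1812469850.67 / 206.0 N-mm
= 32.2723 kN-m

32.2723 kN-m


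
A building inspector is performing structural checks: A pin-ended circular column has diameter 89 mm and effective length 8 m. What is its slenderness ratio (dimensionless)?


Radius of gyration r = d / 4 = 89 / 4 = 22.25 mm
L_eff = 8000.0 mm
Slenderness ratio = L / r = 8000.0 / 22.25 = 359.55 (dimensionless)

359.55 (dimensionless)


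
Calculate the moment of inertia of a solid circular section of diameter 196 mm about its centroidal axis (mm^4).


r = d / 2 = 196 / 2 = 98.0 mm
I = pi * r^4 / 4 = pi * 98.0^4 / 4
= 72442625.88 mm^4

72442625.88 mm^4


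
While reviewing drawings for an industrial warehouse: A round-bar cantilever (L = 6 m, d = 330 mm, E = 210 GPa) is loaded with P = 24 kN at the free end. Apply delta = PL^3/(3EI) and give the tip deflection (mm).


I = pi * d^4 / 64 = pi * 330^4 / 64 = 582137609.58 mm^4
L = 6000.0 mm, P = 24000.0 N, E = 210000.0 MPa
delta = P * L^3 / (3 * E * I)
= 24000.0 * 6000.0^3 / (3 * 210000.0 * 582137609.58)
= 14.1351 mm

14.1351 mm


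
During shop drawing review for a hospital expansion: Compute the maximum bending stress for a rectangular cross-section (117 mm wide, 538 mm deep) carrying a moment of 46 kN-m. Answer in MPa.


I = b * h^3 / 12 = 117 * 538^3 / 12 = 1518278502.0 mm^4
y = h / 2 = 538 / 2 = 269.0 mm
M = 46 kN-m = 46000000.0 N-mm
sigma = M * y / I = 46000000.0 * 269.0 / 1518278502.0
= 8.15 MPa

8.15 MPa


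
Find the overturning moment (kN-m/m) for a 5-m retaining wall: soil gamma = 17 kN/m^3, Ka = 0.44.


Pa = 0.5 * Ka * gamma * H^2
= 0.5 * 0.44 * 17 * 5^2
= 93.5 kN/m
Arm = H / 3 = 5 / 3 = 1.6667 m
Mo = Pa * arm = Pa * H / 3 = 93.5 * 5 / 3 = 155.8333 kN-m/m

155.8333 kN-m/m


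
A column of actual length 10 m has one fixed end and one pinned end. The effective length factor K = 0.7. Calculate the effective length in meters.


L_eff = K * L
= 0.7 * 10
= 7.0 m

7.0 m


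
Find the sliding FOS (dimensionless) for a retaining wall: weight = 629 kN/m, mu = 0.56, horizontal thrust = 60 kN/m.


Resisting force = mu * W = 0.56 * 629 = 352.24 kN/m
FOS = Resisting / Driving = 352.24 / 60
= 5.8707 (dimensionless)

5.8707 (dimensionless)


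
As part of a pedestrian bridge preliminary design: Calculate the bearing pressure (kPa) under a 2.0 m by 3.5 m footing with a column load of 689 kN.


A = 2.0 * 3.5 = 7.0 m^2
q = P / A = 689 / 7.0
= 98.4286 kPa

98.4286 kPa


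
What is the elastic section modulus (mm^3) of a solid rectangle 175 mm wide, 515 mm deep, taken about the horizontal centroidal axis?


S = b * h^2 / 6
= 175 * 515^2 / 6
= 175 * 265225 / 6
= 7735729.17 mm^3

7735729.17 mm^3


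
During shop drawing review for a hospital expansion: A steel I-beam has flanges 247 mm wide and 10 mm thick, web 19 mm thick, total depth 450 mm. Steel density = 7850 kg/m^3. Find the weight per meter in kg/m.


A_flanges = 2 * 247 * 10 = 4940 mm^2
A_web = (450 - 2 * 10) * 19 = 8170 mm^2
A_total = 4940 + 8170 = 13110 mm^2 = 0.013110 m^2
Weight = rho * A = 7850 * 0.013110 = 102.9135 kg/m

102.9135 kg/m


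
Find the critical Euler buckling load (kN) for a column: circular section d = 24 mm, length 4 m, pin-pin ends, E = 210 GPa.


I = pi * d^4 / 64 = 16286.02 mm^4
L = 4000.0 mm
P_cr = pi^2 * E * I / L^2
= 9.8696 * 210000.0 * 16286.02 / 4000.0^2
= 2109.67 N = 2.1097 kN

2.1097 kN


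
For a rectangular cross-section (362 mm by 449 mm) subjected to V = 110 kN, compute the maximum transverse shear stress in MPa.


A = b * h = 362 * 449 = 162538 mm^2
V = 110 kN = 110000.0 N
tau_max = 1.5 * V / A = 1.5 * 110000.0 / 162538
= 1.0151 MPa

1.0151 MPa


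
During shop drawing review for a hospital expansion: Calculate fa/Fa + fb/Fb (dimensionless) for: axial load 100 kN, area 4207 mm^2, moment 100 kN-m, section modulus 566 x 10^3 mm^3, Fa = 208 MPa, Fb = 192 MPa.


f_a = P / A = 100000.0 / 4207 = 23.7699 MPa
f_b = M / S = 100000000.0 / 566000.0 = 176.6784 MPa
Ratio = f_a / Fa + f_b / Fb
= 23.7699 / 208 + 176.6784 / 192
= 1.0345 (dimensionless)

1.0345 (dimensionless)


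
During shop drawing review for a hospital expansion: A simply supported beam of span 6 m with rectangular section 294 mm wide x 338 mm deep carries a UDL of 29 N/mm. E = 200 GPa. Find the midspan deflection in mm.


I = 294 * 338^3 / 12 = 946054564.0 mm^4
L = 6000.0 mm, w = 29 N/mm, E = 200000.0 MPa
delta = 5 * w * L^4 / (384 * E * I)
= 5 * 29 * 6000.0^4 / (384 * 200000.0 * 946054564.0)
= 2.5864 mm

2.5864 mm


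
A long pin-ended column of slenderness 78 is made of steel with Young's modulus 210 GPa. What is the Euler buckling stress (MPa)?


sigma_cr = pi^2 * E / lambda^2
= 9.8696 * 210000.0 / 78^2
= 9.8696 * 210000.0 / 6084
= 340.6668 MPa

340.6668 MPa


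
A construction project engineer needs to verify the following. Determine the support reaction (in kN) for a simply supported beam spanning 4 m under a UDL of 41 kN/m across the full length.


Total load = w * L = 41 * 4 = 164 kN
By symmetry, each reaction R = total / 2 = 164 / 2 = 82.0 kN

82.0 kN


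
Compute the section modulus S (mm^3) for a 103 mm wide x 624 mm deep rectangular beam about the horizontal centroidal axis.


S = b * h^2 / 6
= 103 * 624^2 / 6
= 103 * 389376 / 6
= 6684288.0 mm^3

6684288.0 mm^3


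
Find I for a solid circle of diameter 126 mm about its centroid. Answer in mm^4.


r = d / 2 = 126 / 2 = 63.0 mm
I = pi * r^4 / 4 = pi * 63.0^4 / 4
= 12372346.64 mm^4

12372346.64 mm^4


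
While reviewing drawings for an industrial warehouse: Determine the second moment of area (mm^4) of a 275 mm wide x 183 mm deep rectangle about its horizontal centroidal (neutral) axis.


I = b * h^3 / 12
= 275 * 183^3 / 12
= 275 * 6128487 / 12
= 140444493.75 mm^4

140444493.75 mm^4


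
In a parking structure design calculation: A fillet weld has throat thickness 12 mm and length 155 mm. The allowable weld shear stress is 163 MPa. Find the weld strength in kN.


Strength = throat * length * allowable stress
= 12 * 155 * 163 N
= 303180 N
= 303.18 kN

303.18 kN


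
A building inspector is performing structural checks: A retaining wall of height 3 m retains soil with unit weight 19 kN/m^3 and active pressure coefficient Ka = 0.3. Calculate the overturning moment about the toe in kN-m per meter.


Pa = 0.5 * Ka * gamma * H^2
= 0.5 * 0.3 * 19 * 3^2
= 25.65 kN/m
Arm = H / 3 = 3 / 3 = 1.0 m
Mo = Pa * arm = Pa * H / 3 = 25.65 * 3 / 3 = 25.65 kN-m/m

25.65 kN-m/m


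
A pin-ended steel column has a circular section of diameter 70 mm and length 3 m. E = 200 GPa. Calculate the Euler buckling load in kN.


I = pi * d^4 / 64 = 1178588.12 mm^4
L = 3000.0 mm
P_cr = pi^2 * E * I / L^2
= 9.8696 * 200000.0 * 1178588.12 / 3000.0^2
= 258493.3 N = 258.4933 kN

258.4933 kN


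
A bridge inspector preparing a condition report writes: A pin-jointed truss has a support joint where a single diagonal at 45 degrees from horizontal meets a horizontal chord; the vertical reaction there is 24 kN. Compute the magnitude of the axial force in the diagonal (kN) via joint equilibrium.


At the joint, only the diagonal has a vertical component, so vertical equilibrium gives:
F * sin(45) = 24
F = 24 / sin(45)
= 24 / 0.707107
= 33.94 kN

33.94 kN


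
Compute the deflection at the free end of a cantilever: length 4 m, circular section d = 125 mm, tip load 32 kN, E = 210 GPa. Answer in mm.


I = pi * d^4 / 64 = pi * 125^4 / 64 = 11984224.91 mm^4
L = 4000.0 mm, P = 32000.0 N, E = 210000.0 MPa
delta = P * L^3 / (3 * E * I)
= 32000.0 * 4000.0^3 / (3 * 210000.0 * 11984224.91)
= 271.2561 mm

271.2561 mm


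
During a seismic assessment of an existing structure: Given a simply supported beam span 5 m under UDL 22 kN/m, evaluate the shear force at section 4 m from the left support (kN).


R_A = w * L / 2 = 22 * 5 / 2 = 55.0 kN
V(x) = R_A - w * x = 55.0 - 22 * 4
= -33.0 kN

-33.0 kN


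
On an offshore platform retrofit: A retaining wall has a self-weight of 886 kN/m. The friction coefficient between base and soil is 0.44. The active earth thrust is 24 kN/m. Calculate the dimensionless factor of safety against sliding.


Resisting force = mu * W = 0.44 * 886 = 389.84 kN/m
FOS = Resisting / Driving = 389.84 / 24
= 16.2433 (dimensionless)

16.2433 (dimensionless)


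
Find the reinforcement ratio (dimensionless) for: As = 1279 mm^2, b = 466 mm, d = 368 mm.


rho = As / (b * d)
= 1279 / (466 * 368)
= 1279 / 171488
= 0.007458 (dimensionless)

0.007458 (dimensionless)


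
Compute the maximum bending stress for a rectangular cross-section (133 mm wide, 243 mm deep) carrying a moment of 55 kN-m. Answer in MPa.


I = b * h^3 / 12 = 133 * 243^3 / 12 = 159033719.25 mm^4
y = h / 2 = 243 / 2 = 121.5 mm
M = 55 kN-m = 55000000.0 N-mm
sigma = M * y / I = 55000000.0 * 121.5 / 159033719.25
= 42.02 MPa

42.02 MPa


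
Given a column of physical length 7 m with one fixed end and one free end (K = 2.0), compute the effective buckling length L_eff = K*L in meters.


L_eff = K * L
= 2.0 * 7
= 14.0 m

14.0 m


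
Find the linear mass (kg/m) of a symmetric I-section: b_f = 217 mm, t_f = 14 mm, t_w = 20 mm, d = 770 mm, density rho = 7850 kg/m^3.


A_flanges = 2 * 217 * 14 = 6076 mm^2
A_web = (770 - 2 * 14) * 20 = 14840 mm^2
A_total = 6076 + 14840 = 20916 mm^2 = 0.020916 m^2
Weight = rho * A = 7850 * 0.020916 = 164.1906 kg/m

164.1906 kg/m


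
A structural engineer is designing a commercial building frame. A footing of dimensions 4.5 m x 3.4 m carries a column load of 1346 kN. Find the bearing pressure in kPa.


A = 4.5 * 3.4 = 15.3 m^2
q = P / A = 1346 / 15.3
= 87.9739 kPa

87.9739 kPa


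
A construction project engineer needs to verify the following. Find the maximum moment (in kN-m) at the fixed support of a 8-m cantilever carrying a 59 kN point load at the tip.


For a cantilever with a point load at the free end:
M_max = P * L = 59 * 8 = 472 kN-m

472 kN-m


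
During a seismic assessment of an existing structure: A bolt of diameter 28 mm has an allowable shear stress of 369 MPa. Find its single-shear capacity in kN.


A = pi * d^2 / 4 = pi * 28^2 / 4 = 615.7522 mm^2
V = f_v * A / 1000 = 369 * 615.7522 / 1000
= 227.2125 kN

227.2125 kN


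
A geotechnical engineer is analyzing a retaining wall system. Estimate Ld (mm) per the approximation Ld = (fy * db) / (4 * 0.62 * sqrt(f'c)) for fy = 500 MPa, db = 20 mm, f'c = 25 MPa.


Ld = (fy * db) / (4 * 0.62 * sqrt(f'c))
= (500 * 20) / (4 * 0.62 * sqrt(25))
= 10000 / 12.4
= 806.45 mm

806.45 mm


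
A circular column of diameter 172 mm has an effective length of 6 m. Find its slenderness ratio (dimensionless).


Radius of gyration r = d / 4 = 172 / 4 = 43.0 mm
L_eff = 6000.0 mm
Slenderness ratio = L / r = 6000.0 / 43.0 = 139.53 (dimensionless)

139.53 (dimensionless)


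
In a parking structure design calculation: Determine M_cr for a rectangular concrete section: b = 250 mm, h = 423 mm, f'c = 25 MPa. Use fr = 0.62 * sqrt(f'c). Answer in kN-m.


fr = 0.62 * sqrt(25) = 0.62 * 5.0 = 3.1 MPa
I = 250 * 423^3 / 12 = 1576811812.5 mm^4
y_t = 211.5 mm
M_cr = fr * I / y_t = 3.1 * 1576811812.5 / 211.5 N-mm
= 23.1117 kN-m

23.1117 kN-m


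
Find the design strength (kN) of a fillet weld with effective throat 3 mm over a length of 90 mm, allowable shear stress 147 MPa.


Strength = throat * length * allowable stress
= 3 * 90 * 147 N
= 39690 N
= 39.69 kN

39.69 kN


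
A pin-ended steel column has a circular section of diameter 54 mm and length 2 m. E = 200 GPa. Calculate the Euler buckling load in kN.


I = pi * d^4 / 64 = 417392.79 mm^4
L = 2000.0 mm
P_cr = pi^2 * E * I / L^2
= 9.8696 * 200000.0 * 417392.79 / 2000.0^2
= 205975.08 N = 205.9751 kN

205.9751 kN


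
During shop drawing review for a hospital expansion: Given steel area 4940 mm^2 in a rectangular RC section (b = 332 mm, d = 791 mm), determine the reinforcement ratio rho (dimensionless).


rho = As / (b * d)
= 4940 / (332 * 791)
= 4940 / 262612
= 0.018811 (dimensionless)

0.018811 (dimensionless)


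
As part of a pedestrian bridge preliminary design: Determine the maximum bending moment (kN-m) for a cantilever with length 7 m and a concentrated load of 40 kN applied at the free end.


For a cantilever with a point load at the free end:
M_max = P * L = 40 * 7 = 280 kN-m

280 kN-m


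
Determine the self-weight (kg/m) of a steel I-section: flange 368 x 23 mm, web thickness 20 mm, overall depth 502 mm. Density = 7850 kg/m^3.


A_flanges = 2 * 368 * 23 = 16928 mm^2
A_web = (502 - 2 * 23) * 20 = 9120 mm^2
A_total = 16928 + 9120 = 26048 mm^2 = 0.026048 m^2
Weight = rho * A = 7850 * 0.026048 = 204.4768 kg/m

204.4768 kg/m


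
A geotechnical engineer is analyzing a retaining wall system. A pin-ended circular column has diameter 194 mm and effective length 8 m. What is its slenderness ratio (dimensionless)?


Radius of gyration r = d / 4 = 194 / 4 = 48.5 mm
L_eff = 8000.0 mm
Slenderness ratio = L / r = 8000.0 / 48.5 = 164.95 (dimensionless)

164.95 (dimensionless)


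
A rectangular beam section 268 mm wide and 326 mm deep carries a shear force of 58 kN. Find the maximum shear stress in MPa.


A = b * h = 268 * 326 = 87368 mm^2
V = 58 kN = 58000.0 N
tau_max = 1.5 * V / A = 1.5 * 58000.0 / 87368
= 0.9958 MPa

0.9958 MPa


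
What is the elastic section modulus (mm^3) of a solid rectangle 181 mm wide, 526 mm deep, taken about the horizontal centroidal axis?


S = b * h^2 / 6
= 181 * 526^2 / 6
= 181 * 276676 / 6
= 8346392.67 mm^3

8346392.67 mm^3


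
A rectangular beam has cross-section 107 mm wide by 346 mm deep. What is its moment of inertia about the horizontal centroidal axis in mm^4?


I = b * h^3 / 12
= 107 * 346^3 / 12
= 107 * 41421736 / 12
= 369343812.67 mm^4

369343812.67 mm^4


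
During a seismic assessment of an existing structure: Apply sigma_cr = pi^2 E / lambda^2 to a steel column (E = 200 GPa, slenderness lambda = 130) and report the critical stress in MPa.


sigma_cr = pi^2 * E / lambda^2
= 9.8696 * 200000.0 / 130^2
= 9.8696 * 200000.0 / 16900
= 116.8001 MPa

116.8001 MPa


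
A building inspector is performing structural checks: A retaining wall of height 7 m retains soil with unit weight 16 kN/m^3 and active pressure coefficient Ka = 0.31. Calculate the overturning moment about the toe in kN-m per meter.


Pa = 0.5 * Ka * gamma * H^2
= 0.5 * 0.31 * 16 * 7^2
= 121.52 kN/m
Arm = H / 3 = 7 / 3 = 2.3333 m
Mo = Pa * arm = Pa * H / 3 = 121.52 * 7 / 3 = 283.5467 kN-m/m

283.5467 kN-m/m


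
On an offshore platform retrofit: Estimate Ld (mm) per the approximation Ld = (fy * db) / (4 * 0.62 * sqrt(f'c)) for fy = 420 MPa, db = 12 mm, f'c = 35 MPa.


Ld = (fy * db) / (4 * 0.62 * sqrt(f'c))
= (420 * 12) / (4 * 0.62 * sqrt(35))
= 5040 / 14.6719
= 343.51 mm

343.51 mm


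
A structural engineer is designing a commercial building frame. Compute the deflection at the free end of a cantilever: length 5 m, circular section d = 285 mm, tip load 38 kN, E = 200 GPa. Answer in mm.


I = pi * d^4 / 64 = pi * 285^4 / 64 = 323854054.62 mm^4
L = 5000.0 mm, P = 38000.0 N, E = 200000.0 MPa
delta = P * L^3 / (3 * E * I)
= 38000.0 * 5000.0^3 / (3 * 200000.0 * 323854054.62)
= 24.4452 mm

24.4452 mm


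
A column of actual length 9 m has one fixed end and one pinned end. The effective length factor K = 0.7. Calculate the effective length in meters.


L_eff = K * L
= 0.7 * 9
= 6.3 m

6.3 m


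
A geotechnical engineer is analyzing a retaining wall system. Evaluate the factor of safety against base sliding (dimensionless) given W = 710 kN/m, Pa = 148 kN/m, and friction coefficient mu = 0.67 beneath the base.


Resisting force = mu * W = 0.67 * 710 = 475.7 kN/m
FOS = Resisting / Driving = 475.7 / 148
= 3.2142 (dimensionless)

3.2142 (dimensionless)


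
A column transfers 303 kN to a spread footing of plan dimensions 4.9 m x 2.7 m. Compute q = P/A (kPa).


A = 4.9 * 2.7 = 13.23 m^2
q = P / A = 303 / 13.23
= 22.9025 kPa

22.9025 kPa


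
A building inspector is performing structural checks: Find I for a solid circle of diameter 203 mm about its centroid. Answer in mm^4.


r = d / 2 = 203 / 2 = 101.5 mm
I = pi * r^4 / 4 = pi * 101.5^4 / 4
= 83359298.34 mm^4

83359298.34 mm^4


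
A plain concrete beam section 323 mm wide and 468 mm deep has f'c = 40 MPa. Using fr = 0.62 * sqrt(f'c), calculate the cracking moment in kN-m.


fr = 0.62 * sqrt(40) = 0.62 * 6.3246 = 3.9212 MPa
I = 323 * 468^3 / 12 = 2759045328.0 mm^4
y_t = 234.0 mm
M_cr = fr * I / y_t = 3.9212 * 2759045328.0 / 234.0 N-mm
= 46.2343 kN-m

46.2343 kN-m


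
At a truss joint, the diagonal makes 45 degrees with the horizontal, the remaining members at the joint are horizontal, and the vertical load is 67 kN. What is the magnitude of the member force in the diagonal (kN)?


At the joint, only the diagonal has a vertical component, so vertical equilibrium gives:
F * sin(45) = 67
F = 67 / sin(45)
= 67 / 0.707107
= 94.75 kN

94.75 kN


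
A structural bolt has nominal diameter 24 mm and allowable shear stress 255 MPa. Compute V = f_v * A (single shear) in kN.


A = pi * d^2 / 4 = pi * 24^2 / 4 = 452.3893 mm^2
V = f_v * A / 1000 = 255 * 452.3893 / 1000
= 115.3593 kN

115.3593 kN


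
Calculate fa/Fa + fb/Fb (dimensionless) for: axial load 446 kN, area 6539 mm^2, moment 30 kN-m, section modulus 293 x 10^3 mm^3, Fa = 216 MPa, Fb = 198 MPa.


f_a = P / A = 446000.0 / 6539 = 68.2061 MPa
f_b = M / S = 30000000.0 / 293000.0 = 102.3891 MPa
Ratio = f_a / Fa + f_b / Fb
= 68.2061 / 216 + 102.3891 / 198
= 0.8329 (dimensionless)

0.8329 (dimensionless)


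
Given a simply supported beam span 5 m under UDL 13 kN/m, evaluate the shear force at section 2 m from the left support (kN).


R_A = w * L / 2 = 13 * 5 / 2 = 32.5 kN
V(x) = R_A - w * x = 32.5 - 13 * 2
= 6.5 kN

6.5 kN


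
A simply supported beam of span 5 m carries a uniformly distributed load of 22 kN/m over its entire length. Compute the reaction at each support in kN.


Total load = w * L = 22 * 5 = 110 kN
By symmetry, each reaction R = total / 2 = 110 / 2 = 55.0 kN

55.0 kN


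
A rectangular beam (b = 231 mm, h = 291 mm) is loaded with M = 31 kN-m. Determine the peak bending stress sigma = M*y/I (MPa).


I = b * h^3 / 12 = 231 * 291^3 / 12 = 474361791.75 mm^4
y = h / 2 = 291 / 2 = 145.5 mm
M = 31 kN-m = 31000000.0 N-mm
sigma = M * y / I = 31000000.0 * 145.5 / 474361791.75
= 9.51 MPa

9.51 MPa


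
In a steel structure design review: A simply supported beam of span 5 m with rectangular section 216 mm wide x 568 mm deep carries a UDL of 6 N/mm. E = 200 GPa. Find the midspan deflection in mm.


I = 216 * 568^3 / 12 = 3298507776.0 mm^4
L = 5000.0 mm, w = 6 N/mm, E = 200000.0 MPa
delta = 5 * w * L^4 / (384 * E * I)
= 5 * 6 * 5000.0^4 / (384 * 200000.0 * 3298507776.0)
= 0.074 mm

0.074 mm


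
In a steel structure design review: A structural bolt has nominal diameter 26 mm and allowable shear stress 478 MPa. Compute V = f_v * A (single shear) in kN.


A = pi * d^2 / 4 = pi * 26^2 / 4 = 530.9292 mm^2
V = f_v * A / 1000 = 478 * 530.9292 / 1000
= 253.7841 kN

253.7841 kN


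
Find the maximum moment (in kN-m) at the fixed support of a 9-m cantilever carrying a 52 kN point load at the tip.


For a cantilever with a point load at the free end:
M_max = P * L = 52 * 9 = 468 kN-m

468 kN-m


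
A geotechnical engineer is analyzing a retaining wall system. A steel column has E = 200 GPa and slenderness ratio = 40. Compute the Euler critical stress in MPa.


sigma_cr = pi^2 * E / lambda^2
= 9.8696 * 200000.0 / 40^2
= 9.8696 * 200000.0 / 1600
= 1233.7006 MPa

1233.7006 MPa


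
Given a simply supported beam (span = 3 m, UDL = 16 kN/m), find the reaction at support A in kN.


Total load = w * L = 16 * 3 = 48 kN
By symmetry, each reaction R = total / 2 = 48 / 2 = 24.0 kN

24.0 kN


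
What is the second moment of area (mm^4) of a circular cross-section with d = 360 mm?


r = d / 2 = 360 / 2 = 180.0 mm
I = pi * r^4 / 4 = pi * 180.0^4 / 4
= 824479576.01 mm^4

824479576.01 mm^4


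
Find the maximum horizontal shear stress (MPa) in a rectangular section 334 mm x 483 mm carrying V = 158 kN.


A = b * h = 334 * 483 = 161322 mm^2
V = 158 kN = 158000.0 N
tau_max = 1.5 * V / A = 1.5 * 158000.0 / 161322
= 1.4691 MPa

1.4691 MPa


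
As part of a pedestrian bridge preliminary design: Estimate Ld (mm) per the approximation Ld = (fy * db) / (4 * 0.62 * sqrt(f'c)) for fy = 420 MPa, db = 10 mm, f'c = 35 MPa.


Ld = (fy * db) / (4 * 0.62 * sqrt(f'c))
= (420 * 10) / (4 * 0.62 * sqrt(35))
= 4200 / 14.6719
= 286.26 mm

286.26 mm


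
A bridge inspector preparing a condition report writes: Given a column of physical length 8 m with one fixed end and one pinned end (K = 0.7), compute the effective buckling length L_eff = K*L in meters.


L_eff = K * L
= 0.7 * 8
= 5.6 m

5.6 m


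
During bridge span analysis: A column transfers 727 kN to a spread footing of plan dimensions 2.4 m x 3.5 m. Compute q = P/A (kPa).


A = 2.4 * 3.5 = 8.4 m^2
q = P / A = 727 / 8.4
= 86.5476 kPa

86.5476 kPa


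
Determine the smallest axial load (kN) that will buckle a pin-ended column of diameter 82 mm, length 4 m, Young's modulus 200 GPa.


I = pi * d^4 / 64 = 2219347.5 mm^4
L = 4000.0 mm
P_cr = pi^2 * E * I / L^2
= 9.8696 * 200000.0 * 2219347.5 / 4000.0^2
= 273801.02 N = 273.801 kN

273.801 kN


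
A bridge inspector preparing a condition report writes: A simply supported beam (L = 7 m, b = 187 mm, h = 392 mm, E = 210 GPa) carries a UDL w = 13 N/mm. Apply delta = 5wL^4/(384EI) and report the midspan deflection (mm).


I = 187 * 392^3 / 12 = 938682154.67 mm^4
L = 7000.0 mm, w = 13 N/mm, E = 210000.0 MPa
delta = 5 * w * L^4 / (384 * E * I)
= 5 * 13 * 7000.0^4 / (384 * 210000.0 * 938682154.67)
= 2.0618 mm

2.0618 mm


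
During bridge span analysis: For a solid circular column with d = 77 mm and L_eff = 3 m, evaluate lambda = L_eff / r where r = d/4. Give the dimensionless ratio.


Radius of gyration r = d / 4 = 77 / 4 = 19.25 mm
L_eff = 3000.0 mm
Slenderness ratio = L / r = 3000.0 / 19.25 = 155.84 (dimensionless)

155.84 (dimensionless)


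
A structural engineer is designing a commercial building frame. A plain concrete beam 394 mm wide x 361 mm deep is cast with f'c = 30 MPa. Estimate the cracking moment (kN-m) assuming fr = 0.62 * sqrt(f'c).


fr = 0.62 * sqrt(30) = 0.62 * 5.4772 = 3.3959 MPa
I = 394 * 361^3 / 12 = 1544673092.83 mm^4
y_t = 180.5 mm
M_cr = fr * I / y_t = 3.3959 * 1544673092.83 / 180.5 N-mm
= 29.0611 kN-m

29.0611 kN-m


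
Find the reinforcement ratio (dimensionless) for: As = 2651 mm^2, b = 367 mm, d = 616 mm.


rho = As / (b * d)
= 2651 / (367 * 616)
= 2651 / 226072
= 0.011726 (dimensionless)

0.011726 (dimensionless)


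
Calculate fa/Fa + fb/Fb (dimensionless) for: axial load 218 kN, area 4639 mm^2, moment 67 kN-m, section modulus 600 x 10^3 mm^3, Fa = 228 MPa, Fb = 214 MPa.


f_a = P / A = 218000.0 / 4639 = 46.9929 MPa
f_b = M / S = 67000000.0 / 600000.0 = 111.6667 MPa
Ratio = f_a / Fa + f_b / Fb
= 46.9929 / 228 + 111.6667 / 214
= 0.7279 (dimensionless)

0.7279 (dimensionless)


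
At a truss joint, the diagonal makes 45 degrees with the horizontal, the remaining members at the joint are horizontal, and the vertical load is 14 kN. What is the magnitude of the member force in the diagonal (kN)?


At the joint, only the diagonal has a vertical component, so vertical equilibrium gives:
F * sin(45) = 14
F = 14 / sin(45)
= 14 / 0.707107
= 19.8 kN

19.8 kN


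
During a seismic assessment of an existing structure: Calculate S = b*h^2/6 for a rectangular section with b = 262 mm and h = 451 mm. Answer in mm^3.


S = b * h^2 / 6
= 262 * 451^2 / 6
= 262 * 203401 / 6
= 8881843.67 mm^3

8881843.67 mm^3


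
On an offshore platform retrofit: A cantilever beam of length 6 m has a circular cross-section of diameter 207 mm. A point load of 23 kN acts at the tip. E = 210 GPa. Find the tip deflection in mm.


I = pi * d^4 / 64 = pi * 207^4 / 64 = 90126245.71 mm^4
L = 6000.0 mm, P = 23000.0 N, E = 210000.0 MPa
delta = P * L^3 / (3 * E * I)
= 23000.0 * 6000.0^3 / (3 * 210000.0 * 90126245.71)
= 87.4963 mm

87.4963 mm


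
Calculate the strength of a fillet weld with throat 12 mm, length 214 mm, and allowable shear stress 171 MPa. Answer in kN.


Strength = throat * length * allowable stress
= 12 * 214 * 171 N
= 439128 N
= 439.13 kN

439.13 kN


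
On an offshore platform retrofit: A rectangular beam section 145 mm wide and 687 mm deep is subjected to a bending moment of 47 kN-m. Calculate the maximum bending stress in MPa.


I = b * h^3 / 12 = 145 * 687^3 / 12 = 3917932661.25 mm^4
y = h / 2 = 687 / 2 = 343.5 mm
M = 47 kN-m = 47000000.0 N-mm
sigma = M * y / I = 47000000.0 * 343.5 / 3917932661.25
= 4.12 MPa

4.12 MPa


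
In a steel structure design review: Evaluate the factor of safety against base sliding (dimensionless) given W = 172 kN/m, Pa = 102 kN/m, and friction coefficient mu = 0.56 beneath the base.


Resisting force = mu * W = 0.56 * 172 = 96.32 kN/m
FOS = Resisting / Driving = 96.32 / 102
= 0.9443 (dimensionless)

0.9443 (dimensionless)


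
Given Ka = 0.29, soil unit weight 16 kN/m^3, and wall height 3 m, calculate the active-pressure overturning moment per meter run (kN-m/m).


Pa = 0.5 * Ka * gamma * H^2
= 0.5 * 0.29 * 16 * 3^2
= 20.88 kN/m
Arm = H / 3 = 3 / 3 = 1.0 m
Mo = Pa * arm = Pa * H / 3 = 20.88 * 3 / 3 = 20.88 kN-m/m

20.88 kN-m/m


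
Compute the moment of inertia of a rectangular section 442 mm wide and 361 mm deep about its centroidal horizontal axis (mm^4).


I = b * h^3 / 12
= 442 * 361^3 / 12
= 442 * 47045881 / 12
= 1732856616.83 mm^4

1732856616.83 mm^4
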